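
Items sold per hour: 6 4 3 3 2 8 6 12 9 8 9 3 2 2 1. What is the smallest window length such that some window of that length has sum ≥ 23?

add 6: running sum 6 < 23
add 4: running sum 10 < 23
add 3: running sum 13 < 23
add 3: running sum 16 < 23
add 2: running sum 18 < 23
add 8: shortest ending here [6, 4, 3, 3, 2, 8] sum 26, len 6
add 6: shortest ending here [4, 3, 3, 2, 8, 6] sum 26, len 6
add 12: shortest ending here [8, 6, 12] sum 26, len 3
add 9: shortest ending here [6, 12, 9] sum 27, len 3
add 8: shortest ending here [12, 9, 8] sum 29, len 3
add 9: shortest ending here [9, 8, 9] sum 26, len 3
add 3: shortest ending here [9, 8, 9, 3] sum 29, len 4
add 2: shortest ending here [9, 8, 9, 3, 2] sum 31, len 5
add 2: shortest ending here [8, 9, 3, 2, 2] sum 24, len 5
add 1: shortest ending here [8, 9, 3, 2, 2, 1] sum 25, len 6
Shortest qualifying length: 3.

3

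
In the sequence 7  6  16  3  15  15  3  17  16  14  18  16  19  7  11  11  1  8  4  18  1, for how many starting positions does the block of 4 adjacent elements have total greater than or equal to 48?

10

(7, 6, 16, 3) → sum 32
(6, 16, 3, 15) → sum 40
(16, 3, 15, 15) → sum 49  ≥ 48 ✓
(3, 15, 15, 3) → sum 36
(15, 15, 3, 17) → sum 50  ≥ 48 ✓
(15, 3, 17, 16) → sum 51  ≥ 48 ✓
(3, 17, 16, 14) → sum 50  ≥ 48 ✓
(17, 16, 14, 18) → sum 65  ≥ 48 ✓
(16, 14, 18, 16) → sum 64  ≥ 48 ✓
(14, 18, 16, 19) → sum 67  ≥ 48 ✓
(18, 16, 19, 7) → sum 60  ≥ 48 ✓
(16, 19, 7, 11) → sum 53  ≥ 48 ✓
(19, 7, 11, 11) → sum 48  ≥ 48 ✓
(7, 11, 11, 1) → sum 30
(11, 11, 1, 8) → sum 31
(11, 1, 8, 4) → sum 24
(1, 8, 4, 18) → sum 31
(8, 4, 18, 1) → sum 31
10 windows satisfy the condition.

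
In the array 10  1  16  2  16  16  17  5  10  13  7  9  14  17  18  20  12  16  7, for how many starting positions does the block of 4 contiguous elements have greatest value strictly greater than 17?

[10, 1, 16, 2] → max 16
[1, 16, 2, 16] → max 16
[16, 2, 16, 16] → max 16
[2, 16, 16, 17] → max 17
[16, 16, 17, 5] → max 17
[16, 17, 5, 10] → max 17
[17, 5, 10, 13] → max 17
[5, 10, 13, 7] → max 13
[10, 13, 7, 9] → max 13
[13, 7, 9, 14] → max 14
[7, 9, 14, 17] → max 17
[9, 14, 17, 18] → max 18  > 17 ✓
[14, 17, 18, 20] → max 20  > 17 ✓
[17, 18, 20, 12] → max 20  > 17 ✓
[18, 20, 12, 16] → max 20  > 17 ✓
[20, 12, 16, 7] → max 20  > 17 ✓
5 windows satisfy the condition.

5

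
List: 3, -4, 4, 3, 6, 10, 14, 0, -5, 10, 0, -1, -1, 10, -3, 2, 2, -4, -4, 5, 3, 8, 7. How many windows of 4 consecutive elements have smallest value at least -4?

16

(3, -4, 4, 3) → min -4  ≥ -4 ✓
(-4, 4, 3, 6) → min -4  ≥ -4 ✓
(4, 3, 6, 10) → min 3  ≥ -4 ✓
(3, 6, 10, 14) → min 3  ≥ -4 ✓
(6, 10, 14, 0) → min 0  ≥ -4 ✓
(10, 14, 0, -5) → min -5
(14, 0, -5, 10) → min -5
(0, -5, 10, 0) → min -5
(-5, 10, 0, -1) → min -5
(10, 0, -1, -1) → min -1  ≥ -4 ✓
(0, -1, -1, 10) → min -1  ≥ -4 ✓
(-1, -1, 10, -3) → min -3  ≥ -4 ✓
(-1, 10, -3, 2) → min -3  ≥ -4 ✓
(10, -3, 2, 2) → min -3  ≥ -4 ✓
(-3, 2, 2, -4) → min -4  ≥ -4 ✓
(2, 2, -4, -4) → min -4  ≥ -4 ✓
(2, -4, -4, 5) → min -4  ≥ -4 ✓
(-4, -4, 5, 3) → min -4  ≥ -4 ✓
(-4, 5, 3, 8) → min -4  ≥ -4 ✓
(5, 3, 8, 7) → min 3  ≥ -4 ✓
16 windows satisfy the condition.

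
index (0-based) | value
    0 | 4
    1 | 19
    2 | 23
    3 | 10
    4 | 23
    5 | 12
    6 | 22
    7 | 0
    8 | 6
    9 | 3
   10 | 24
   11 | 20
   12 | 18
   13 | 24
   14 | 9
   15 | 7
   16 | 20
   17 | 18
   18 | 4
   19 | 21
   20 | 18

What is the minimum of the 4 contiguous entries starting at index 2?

10

Elements at indices 2..5: 23, 10, 23, 12
min(23, 10, 23, 12) = 10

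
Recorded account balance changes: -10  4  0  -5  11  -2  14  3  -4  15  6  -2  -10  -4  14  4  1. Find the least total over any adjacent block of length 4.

Each size-4 window and its sum:
(-10, 4, 0, -5) → sum -11
(4, 0, -5, 11) → sum 10
(0, -5, 11, -2) → sum 4
(-5, 11, -2, 14) → sum 18
(11, -2, 14, 3) → sum 26
(-2, 14, 3, -4) → sum 11
(14, 3, -4, 15) → sum 28
(3, -4, 15, 6) → sum 20
(-4, 15, 6, -2) → sum 15
(15, 6, -2, -10) → sum 9
(6, -2, -10, -4) → sum -10
(-2, -10, -4, 14) → sum -2
(-10, -4, 14, 4) → sum 4
(-4, 14, 4, 1) → sum 15
Least of these is -11.

-11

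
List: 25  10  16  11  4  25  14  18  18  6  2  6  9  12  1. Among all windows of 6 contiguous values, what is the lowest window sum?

[25, 10, 16, 11, 4, 25] → sum 91
[10, 16, 11, 4, 25, 14] → sum 80
[16, 11, 4, 25, 14, 18] → sum 88
[11, 4, 25, 14, 18, 18] → sum 90
[4, 25, 14, 18, 18, 6] → sum 85
[25, 14, 18, 18, 6, 2] → sum 83
[14, 18, 18, 6, 2, 6] → sum 64
[18, 18, 6, 2, 6, 9] → sum 59
[18, 6, 2, 6, 9, 12] → sum 53
[6, 2, 6, 9, 12, 1] → sum 36
Lowest of these is 36.

36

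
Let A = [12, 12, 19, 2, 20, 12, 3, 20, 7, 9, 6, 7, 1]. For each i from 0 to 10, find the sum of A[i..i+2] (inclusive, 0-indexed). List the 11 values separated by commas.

Sliding a size-3 window across the 13 values:
(12, 12, 19) → sum 43
(12, 19, 2) → sum 33
(19, 2, 20) → sum 41
(2, 20, 12) → sum 34
(20, 12, 3) → sum 35
(12, 3, 20) → sum 35
(3, 20, 7) → sum 30
(20, 7, 9) → sum 36
(7, 9, 6) → sum 22
(9, 6, 7) → sum 22
(6, 7, 1) → sum 14

43, 33, 41, 34, 35, 35, 30, 36, 22, 22, 14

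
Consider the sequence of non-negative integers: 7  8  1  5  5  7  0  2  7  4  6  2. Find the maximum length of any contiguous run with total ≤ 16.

4

[7] sum 7 len 1
[7, 8] sum 15 len 2
[7, 8, 1] sum 16 len 3
[8, 1, 5] sum 14 len 3
[1, 5, 5] sum 11 len 3
[5, 7] sum 12 len 2
[5, 7, 0] sum 12 len 3
[5, 7, 0, 2] sum 14 len 4
[7, 0, 2, 7] sum 16 len 4
[0, 2, 7, 4] sum 13 len 4
[4, 6] sum 10 len 2
[4, 6, 2] sum 12 len 3
Longest length seen: 4.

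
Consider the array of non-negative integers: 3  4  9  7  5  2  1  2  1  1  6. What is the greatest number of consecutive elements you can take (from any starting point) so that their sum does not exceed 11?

5

→ 3: sum 3, len 1
→ 4: sum 7, len 2
→ 9 (dropped 3, 4): sum 9, len 1
→ 7 (dropped 9): sum 7, len 1
→ 5 (dropped 7): sum 5, len 1
→ 2: sum 7, len 2
→ 1: sum 8, len 3
→ 2: sum 10, len 4
→ 1: sum 11, len 5
→ 1 (dropped 5): sum 7, len 5
→ 6 (dropped 2): sum 11, len 5
Longest length seen: 5.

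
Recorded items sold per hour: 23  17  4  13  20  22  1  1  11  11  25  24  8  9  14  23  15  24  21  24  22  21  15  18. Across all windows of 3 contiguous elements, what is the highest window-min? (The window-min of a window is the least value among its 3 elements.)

(23, 17, 4) → min 4
(17, 4, 13) → min 4
(4, 13, 20) → min 4
(13, 20, 22) → min 13
(20, 22, 1) → min 1
(22, 1, 1) → min 1
(1, 1, 11) → min 1
(1, 11, 11) → min 1
(11, 11, 25) → min 11
(11, 25, 24) → min 11
(25, 24, 8) → min 8
(24, 8, 9) → min 8
(8, 9, 14) → min 8
(9, 14, 23) → min 9
(14, 23, 15) → min 14
(23, 15, 24) → min 15
(15, 24, 21) → min 15
(24, 21, 24) → min 21
(21, 24, 22) → min 21
(24, 22, 21) → min 21
(22, 21, 15) → min 15
(21, 15, 18) → min 15
Highest of these is 21.

21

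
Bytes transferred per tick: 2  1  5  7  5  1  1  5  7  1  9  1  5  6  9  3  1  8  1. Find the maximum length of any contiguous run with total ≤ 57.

Extend to the right; shrink from the left whenever the sum exceeds 57:
[2] sum 2 len 1
[2, 1] sum 3 len 2
[2, 1, 5] sum 8 len 3
[2, 1, 5, 7] sum 15 len 4
[2, 1, 5, 7, 5] sum 20 len 5
[2, 1, 5, 7, 5, 1] sum 21 len 6
[2, 1, 5, 7, 5, 1, 1] sum 22 len 7
[2, 1, 5, 7, 5, 1, 1, 5] sum 27 len 8
[2, 1, 5, 7, 5, 1, 1, 5, 7] sum 34 len 9
[2, 1, 5, 7, 5, 1, 1, 5, 7, 1] sum 35 len 10
[2, 1, 5, 7, 5, 1, 1, 5, 7, 1, 9] sum 44 len 11
[2, 1, 5, 7, 5, 1, 1, 5, 7, 1, 9, 1] sum 45 len 12
[2, 1, 5, 7, 5, 1, 1, 5, 7, 1, 9, 1, 5] sum 50 len 13
[2, 1, 5, 7, 5, 1, 1, 5, 7, 1, 9, 1, 5, 6] sum 56 len 14
[7, 5, 1, 1, 5, 7, 1, 9, 1, 5, 6, 9] sum 57 len 12
[5, 1, 1, 5, 7, 1, 9, 1, 5, 6, 9, 3] sum 53 len 12
[5, 1, 1, 5, 7, 1, 9, 1, 5, 6, 9, 3, 1] sum 54 len 13
[1, 1, 5, 7, 1, 9, 1, 5, 6, 9, 3, 1, 8] sum 57 len 13
[1, 5, 7, 1, 9, 1, 5, 6, 9, 3, 1, 8, 1] sum 57 len 13
Longest length seen: 14.

14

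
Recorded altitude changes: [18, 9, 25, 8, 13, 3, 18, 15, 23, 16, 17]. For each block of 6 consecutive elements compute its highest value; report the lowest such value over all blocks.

23

18 9 25 8 13 3 → max 25
9 25 8 13 3 18 → max 25
25 8 13 3 18 15 → max 25
8 13 3 18 15 23 → max 23
13 3 18 15 23 16 → max 23
3 18 15 23 16 17 → max 23
Lowest of these is 23.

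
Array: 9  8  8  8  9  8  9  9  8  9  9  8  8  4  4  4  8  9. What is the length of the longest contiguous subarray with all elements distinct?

[9] len 1
[9, 8] len 2
[8] len 1
[8] len 1
[8, 9] len 2
[9, 8] len 2
[8, 9] len 2
[9] len 1
[9, 8] len 2
[8, 9] len 2
[9] len 1
[9, 8] len 2
[8] len 1
[8, 4] len 2
[4] len 1
[4] len 1
[4, 8] len 2
[4, 8, 9] len 3
Longest all-distinct length: 3.

3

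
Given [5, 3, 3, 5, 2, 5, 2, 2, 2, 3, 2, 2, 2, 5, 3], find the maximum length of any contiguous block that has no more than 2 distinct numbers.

[5] 1 distinct, len 1
[5, 3] 2 distinct, len 2
[5, 3, 3] 2 distinct, len 3
[5, 3, 3, 5] 2 distinct, len 4
[5, 2] 2 distinct, len 2
[5, 2, 5] 2 distinct, len 3
[5, 2, 5, 2] 2 distinct, len 4
[5, 2, 5, 2, 2] 2 distinct, len 5
[5, 2, 5, 2, 2, 2] 2 distinct, len 6
[2, 2, 2, 3] 2 distinct, len 4
[2, 2, 2, 3, 2] 2 distinct, len 5
[2, 2, 2, 3, 2, 2] 2 distinct, len 6
[2, 2, 2, 3, 2, 2, 2] 2 distinct, len 7
[2, 2, 2, 5] 2 distinct, len 4
[5, 3] 2 distinct, len 2
Longest length with ≤2 distinct: 7.

7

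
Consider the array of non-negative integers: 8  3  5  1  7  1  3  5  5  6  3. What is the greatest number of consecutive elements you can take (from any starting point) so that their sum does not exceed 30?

8

[8] sum 8 len 1
[8, 3] sum 11 len 2
[8, 3, 5] sum 16 len 3
[8, 3, 5, 1] sum 17 len 4
[8, 3, 5, 1, 7] sum 24 len 5
[8, 3, 5, 1, 7, 1] sum 25 len 6
[8, 3, 5, 1, 7, 1, 3] sum 28 len 7
[3, 5, 1, 7, 1, 3, 5] sum 25 len 7
[3, 5, 1, 7, 1, 3, 5, 5] sum 30 len 8
[1, 7, 1, 3, 5, 5, 6] sum 28 len 7
[7, 1, 3, 5, 5, 6, 3] sum 30 len 7
Longest length seen: 8.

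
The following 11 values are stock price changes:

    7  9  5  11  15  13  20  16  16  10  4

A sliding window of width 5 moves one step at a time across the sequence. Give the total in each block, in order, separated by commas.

47, 53, 64, 75, 80, 75, 66

7 9 5 11 15 → sum 47
9 5 11 15 13 → sum 53
5 11 15 13 20 → sum 64
11 15 13 20 16 → sum 75
15 13 20 16 16 → sum 80
13 20 16 16 10 → sum 75
20 16 16 10 4 → sum 66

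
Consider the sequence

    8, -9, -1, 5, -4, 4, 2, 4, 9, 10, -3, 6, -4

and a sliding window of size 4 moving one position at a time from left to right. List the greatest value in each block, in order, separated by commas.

[8, -9, -1, 5] → max 8
[-9, -1, 5, -4] → max 5
[-1, 5, -4, 4] → max 5
[5, -4, 4, 2] → max 5
[-4, 4, 2, 4] → max 4
[4, 2, 4, 9] → max 9
[2, 4, 9, 10] → max 10
[4, 9, 10, -3] → max 10
[9, 10, -3, 6] → max 10
[10, -3, 6, -4] → max 10

8, 5, 5, 5, 4, 9, 10, 10, 10, 10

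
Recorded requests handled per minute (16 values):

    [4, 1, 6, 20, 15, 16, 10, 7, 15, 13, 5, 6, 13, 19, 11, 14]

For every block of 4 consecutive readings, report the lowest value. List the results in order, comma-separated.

1, 1, 6, 10, 7, 7, 7, 5, 5, 5, 5, 6, 11

4 1 6 20 → min 1
1 6 20 15 → min 1
6 20 15 16 → min 6
20 15 16 10 → min 10
15 16 10 7 → min 7
16 10 7 15 → min 7
10 7 15 13 → min 7
7 15 13 5 → min 5
15 13 5 6 → min 5
13 5 6 13 → min 5
5 6 13 19 → min 5
6 13 19 11 → min 6
13 19 11 14 → min 11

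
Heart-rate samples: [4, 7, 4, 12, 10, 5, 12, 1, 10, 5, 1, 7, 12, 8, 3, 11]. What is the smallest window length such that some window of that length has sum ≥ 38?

4

Extend right; whenever the sum reaches 38, record the length and shrink from the left:
add 4: running sum 4 < 38
add 7: running sum 11 < 38
add 4: running sum 15 < 38
add 12: running sum 27 < 38
add 10: running sum 37 < 38
add 5: shortest ending here [7, 4, 12, 10, 5] sum 38, len 5
add 12: shortest ending here [12, 10, 5, 12] sum 39, len 4
add 1: shortest ending here [12, 10, 5, 12, 1] sum 40, len 5
add 10: shortest ending here [10, 5, 12, 1, 10] sum 38, len 5
add 5: shortest ending here [10, 5, 12, 1, 10, 5] sum 43, len 6
add 1: shortest ending here [10, 5, 12, 1, 10, 5, 1] sum 44, len 7
add 7: shortest ending here [5, 12, 1, 10, 5, 1, 7] sum 41, len 7
add 12: shortest ending here [12, 1, 10, 5, 1, 7, 12] sum 48, len 7
add 8: shortest ending here [10, 5, 1, 7, 12, 8] sum 43, len 6
add 3: shortest ending here [10, 5, 1, 7, 12, 8, 3] sum 46, len 7
add 11: shortest ending here [7, 12, 8, 3, 11] sum 41, len 5
Shortest qualifying length: 4.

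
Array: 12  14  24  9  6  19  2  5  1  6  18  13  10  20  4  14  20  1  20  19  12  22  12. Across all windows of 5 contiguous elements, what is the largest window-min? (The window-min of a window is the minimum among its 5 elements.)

12

[12, 14, 24, 9, 6] → min 6
[14, 24, 9, 6, 19] → min 6
[24, 9, 6, 19, 2] → min 2
[9, 6, 19, 2, 5] → min 2
[6, 19, 2, 5, 1] → min 1
[19, 2, 5, 1, 6] → min 1
[2, 5, 1, 6, 18] → min 1
[5, 1, 6, 18, 13] → min 1
[1, 6, 18, 13, 10] → min 1
[6, 18, 13, 10, 20] → min 6
[18, 13, 10, 20, 4] → min 4
[13, 10, 20, 4, 14] → min 4
[10, 20, 4, 14, 20] → min 4
[20, 4, 14, 20, 1] → min 1
[4, 14, 20, 1, 20] → min 1
[14, 20, 1, 20, 19] → min 1
[20, 1, 20, 19, 12] → min 1
[1, 20, 19, 12, 22] → min 1
[20, 19, 12, 22, 12] → min 12
Largest of these is 12.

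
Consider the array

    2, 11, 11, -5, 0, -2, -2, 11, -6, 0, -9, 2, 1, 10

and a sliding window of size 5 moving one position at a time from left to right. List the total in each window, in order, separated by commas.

19, 15, 2, 2, 1, 1, -6, -2, -12, 4

2 11 11 -5 0 → sum 19
11 11 -5 0 -2 → sum 15
11 -5 0 -2 -2 → sum 2
-5 0 -2 -2 11 → sum 2
0 -2 -2 11 -6 → sum 1
-2 -2 11 -6 0 → sum 1
-2 11 -6 0 -9 → sum -6
11 -6 0 -9 2 → sum -2
-6 0 -9 2 1 → sum -12
0 -9 2 1 10 → sum 4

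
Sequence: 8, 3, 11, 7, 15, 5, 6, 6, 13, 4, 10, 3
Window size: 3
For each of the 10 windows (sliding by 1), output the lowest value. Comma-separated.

(8, 3, 11) → min 3
(3, 11, 7) → min 3
(11, 7, 15) → min 7
(7, 15, 5) → min 5
(15, 5, 6) → min 5
(5, 6, 6) → min 5
(6, 6, 13) → min 6
(6, 13, 4) → min 4
(13, 4, 10) → min 4
(4, 10, 3) → min 3

3, 3, 7, 5, 5, 5, 6, 4, 4, 3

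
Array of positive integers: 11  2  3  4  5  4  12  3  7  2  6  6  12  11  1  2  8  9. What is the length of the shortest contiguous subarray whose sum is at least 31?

4

Extend right; whenever the sum reaches 31, record the length and shrink from the left:
add 11: running sum 11 < 31
add 2: running sum 13 < 31
add 3: running sum 16 < 31
add 4: running sum 20 < 31
add 5: running sum 25 < 31
add 4: running sum 29 < 31
end 6: [11, 2, 3, 4, 5, 4, 12] sum 41, len 7
end 7: [3, 4, 5, 4, 12, 3] sum 31, len 6
end 8: [5, 4, 12, 3, 7] sum 31, len 5
end 9: [5, 4, 12, 3, 7, 2] sum 33, len 6
end 10: [4, 12, 3, 7, 2, 6] sum 34, len 6
end 11: [12, 3, 7, 2, 6, 6] sum 36, len 6
end 12: [7, 2, 6, 6, 12] sum 33, len 5
end 13: [6, 6, 12, 11] sum 35, len 4
end 14: [6, 6, 12, 11, 1] sum 36, len 5
end 15: [6, 12, 11, 1, 2] sum 32, len 5
end 16: [12, 11, 1, 2, 8] sum 34, len 5
end 17: [11, 1, 2, 8, 9] sum 31, len 5
Shortest qualifying length: 4.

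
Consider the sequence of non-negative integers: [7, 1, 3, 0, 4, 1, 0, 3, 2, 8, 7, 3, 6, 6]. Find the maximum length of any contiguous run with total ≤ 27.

[7] sum 7 len 1
[7, 1] sum 8 len 2
[7, 1, 3] sum 11 len 3
[7, 1, 3, 0] sum 11 len 4
[7, 1, 3, 0, 4] sum 15 len 5
[7, 1, 3, 0, 4, 1] sum 16 len 6
[7, 1, 3, 0, 4, 1, 0] sum 16 len 7
[7, 1, 3, 0, 4, 1, 0, 3] sum 19 len 8
[7, 1, 3, 0, 4, 1, 0, 3, 2] sum 21 len 9
[1, 3, 0, 4, 1, 0, 3, 2, 8] sum 22 len 9
[0, 4, 1, 0, 3, 2, 8, 7] sum 25 len 8
[1, 0, 3, 2, 8, 7, 3] sum 24 len 7
[2, 8, 7, 3, 6] sum 26 len 5
[7, 3, 6, 6] sum 22 len 4
Longest length seen: 9.

9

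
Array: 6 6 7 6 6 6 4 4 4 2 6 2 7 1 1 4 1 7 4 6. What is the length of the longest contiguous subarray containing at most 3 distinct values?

9

add 6: window [6] (1 distinct), len 1
add 6: window [6, 6] (1 distinct), len 2
add 7: window [6, 6, 7] (2 distinct), len 3
add 6: window [6, 6, 7, 6] (2 distinct), len 4
add 6: window [6, 6, 7, 6, 6] (2 distinct), len 5
add 6: window [6, 6, 7, 6, 6, 6] (2 distinct), len 6
add 4: window [6, 6, 7, 6, 6, 6, 4] (3 distinct), len 7
add 4: window [6, 6, 7, 6, 6, 6, 4, 4] (3 distinct), len 8
add 4: window [6, 6, 7, 6, 6, 6, 4, 4, 4] (3 distinct), len 9
add 2: window [6, 6, 6, 4, 4, 4, 2] (3 distinct), len 7
add 6: window [6, 6, 6, 4, 4, 4, 2, 6] (3 distinct), len 8
add 2: window [6, 6, 6, 4, 4, 4, 2, 6, 2] (3 distinct), len 9
add 7: window [2, 6, 2, 7] (3 distinct), len 4
add 1: window [2, 7, 1] (3 distinct), len 3
add 1: window [2, 7, 1, 1] (3 distinct), len 4
add 4: window [7, 1, 1, 4] (3 distinct), len 4
add 1: window [7, 1, 1, 4, 1] (3 distinct), len 5
add 7: window [7, 1, 1, 4, 1, 7] (3 distinct), len 6
add 4: window [7, 1, 1, 4, 1, 7, 4] (3 distinct), len 7
add 6: window [7, 4, 6] (3 distinct), len 3
Longest length with ≤3 distinct: 9.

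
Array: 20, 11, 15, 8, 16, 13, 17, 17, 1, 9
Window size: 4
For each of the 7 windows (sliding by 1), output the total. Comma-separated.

54, 50, 52, 54, 63, 48, 44

[20, 11, 15, 8] → sum 54
[11, 15, 8, 16] → sum 50
[15, 8, 16, 13] → sum 52
[8, 16, 13, 17] → sum 54
[16, 13, 17, 17] → sum 63
[13, 17, 17, 1] → sum 48
[17, 17, 1, 9] → sum 44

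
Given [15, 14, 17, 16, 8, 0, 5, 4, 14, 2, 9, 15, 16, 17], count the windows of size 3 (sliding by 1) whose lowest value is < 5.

[15, 14, 17] → min 14
[14, 17, 16] → min 14
[17, 16, 8] → min 8
[16, 8, 0] → min 0  < 5 ✓
[8, 0, 5] → min 0  < 5 ✓
[0, 5, 4] → min 0  < 5 ✓
[5, 4, 14] → min 4  < 5 ✓
[4, 14, 2] → min 2  < 5 ✓
[14, 2, 9] → min 2  < 5 ✓
[2, 9, 15] → min 2  < 5 ✓
[9, 15, 16] → min 9
[15, 16, 17] → min 15
7 windows satisfy the condition.

7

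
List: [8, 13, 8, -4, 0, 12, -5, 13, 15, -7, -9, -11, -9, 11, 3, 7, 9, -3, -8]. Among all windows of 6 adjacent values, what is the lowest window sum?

(8, 13, 8, -4, 0, 12) → sum 37
(13, 8, -4, 0, 12, -5) → sum 24
(8, -4, 0, 12, -5, 13) → sum 24
(-4, 0, 12, -5, 13, 15) → sum 31
(0, 12, -5, 13, 15, -7) → sum 28
(12, -5, 13, 15, -7, -9) → sum 19
(-5, 13, 15, -7, -9, -11) → sum -4
(13, 15, -7, -9, -11, -9) → sum -8
(15, -7, -9, -11, -9, 11) → sum -10
(-7, -9, -11, -9, 11, 3) → sum -22
(-9, -11, -9, 11, 3, 7) → sum -8
(-11, -9, 11, 3, 7, 9) → sum 10
(-9, 11, 3, 7, 9, -3) → sum 18
(11, 3, 7, 9, -3, -8) → sum 19
Lowest of these is -22.

-22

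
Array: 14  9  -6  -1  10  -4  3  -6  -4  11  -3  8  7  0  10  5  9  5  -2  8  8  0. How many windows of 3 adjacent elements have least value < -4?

14 9 -6 → min -6  < -4 ✓
9 -6 -1 → min -6  < -4 ✓
-6 -1 10 → min -6  < -4 ✓
-1 10 -4 → min -4
10 -4 3 → min -4
-4 3 -6 → min -6  < -4 ✓
3 -6 -4 → min -6  < -4 ✓
-6 -4 11 → min -6  < -4 ✓
-4 11 -3 → min -4
11 -3 8 → min -3
-3 8 7 → min -3
8 7 0 → min 0
7 0 10 → min 0
0 10 5 → min 0
10 5 9 → min 5
5 9 5 → min 5
9 5 -2 → min -2
5 -2 8 → min -2
-2 8 8 → min -2
8 8 0 → min 0
6 windows satisfy the condition.

6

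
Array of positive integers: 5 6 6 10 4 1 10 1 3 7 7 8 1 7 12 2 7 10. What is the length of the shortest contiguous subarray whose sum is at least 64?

10

add 5: running sum 5 < 64
add 6: running sum 11 < 64
add 6: running sum 17 < 64
add 10: running sum 27 < 64
add 4: running sum 31 < 64
add 1: running sum 32 < 64
add 10: running sum 42 < 64
add 1: running sum 43 < 64
add 3: running sum 46 < 64
add 7: running sum 53 < 64
add 7: running sum 60 < 64
add 8: shortest ending here [5, 6, 6, 10, 4, 1, 10, 1, 3, 7, 7, 8] sum 68, len 12
add 1: shortest ending here [6, 6, 10, 4, 1, 10, 1, 3, 7, 7, 8, 1] sum 64, len 12
add 7: shortest ending here [6, 10, 4, 1, 10, 1, 3, 7, 7, 8, 1, 7] sum 65, len 12
add 12: shortest ending here [10, 4, 1, 10, 1, 3, 7, 7, 8, 1, 7, 12] sum 71, len 12
add 2: shortest ending here [10, 4, 1, 10, 1, 3, 7, 7, 8, 1, 7, 12, 2] sum 73, len 13
add 7: shortest ending here [10, 1, 3, 7, 7, 8, 1, 7, 12, 2, 7] sum 65, len 11
add 10: shortest ending here [3, 7, 7, 8, 1, 7, 12, 2, 7, 10] sum 64, len 10
Shortest qualifying length: 10.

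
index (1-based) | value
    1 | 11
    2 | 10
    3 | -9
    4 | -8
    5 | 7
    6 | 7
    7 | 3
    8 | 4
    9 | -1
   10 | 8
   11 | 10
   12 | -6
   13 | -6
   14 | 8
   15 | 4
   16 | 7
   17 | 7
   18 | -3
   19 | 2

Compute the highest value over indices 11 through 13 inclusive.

Elements at indices 11..13: 10, -6, -6
max(10, -6, -6) = 10

10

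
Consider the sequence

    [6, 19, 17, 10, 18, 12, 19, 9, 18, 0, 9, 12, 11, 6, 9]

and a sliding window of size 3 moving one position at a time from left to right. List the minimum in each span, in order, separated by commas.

6, 10, 10, 10, 12, 9, 9, 0, 0, 0, 9, 6, 6

Sliding a size-3 window across the 15 values:
6 19 17 → min 6
19 17 10 → min 10
17 10 18 → min 10
10 18 12 → min 10
18 12 19 → min 12
12 19 9 → min 9
19 9 18 → min 9
9 18 0 → min 0
18 0 9 → min 0
0 9 12 → min 0
9 12 11 → min 9
12 11 6 → min 6
11 6 9 → min 6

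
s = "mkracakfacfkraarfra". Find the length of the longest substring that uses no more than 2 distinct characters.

4

Extend right; when distinct count exceeds 2, shrink from the left:
[m] 1 distinct, len 1
[m, k] 2 distinct, len 2
[k, r] 2 distinct, len 2
[r, a] 2 distinct, len 2
[a, c] 2 distinct, len 2
[a, c, a] 2 distinct, len 3
[a, k] 2 distinct, len 2
[k, f] 2 distinct, len 2
[f, a] 2 distinct, len 2
[a, c] 2 distinct, len 2
[c, f] 2 distinct, len 2
[f, k] 2 distinct, len 2
[k, r] 2 distinct, len 2
[r, a] 2 distinct, len 2
[r, a, a] 2 distinct, len 3
[r, a, a, r] 2 distinct, len 4
[r, f] 2 distinct, len 2
[r, f, r] 2 distinct, len 3
[r, a] 2 distinct, len 2
Longest length with ≤2 distinct: 4.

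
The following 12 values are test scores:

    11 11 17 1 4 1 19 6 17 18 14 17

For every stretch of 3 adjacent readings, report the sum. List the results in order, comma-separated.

Sliding a size-3 window across the 12 values:
11 11 17 → sum 39
11 17 1 → sum 29
17 1 4 → sum 22
1 4 1 → sum 6
4 1 19 → sum 24
1 19 6 → sum 26
19 6 17 → sum 42
6 17 18 → sum 41
17 18 14 → sum 49
18 14 17 → sum 49

39, 29, 22, 6, 24, 26, 42, 41, 49, 49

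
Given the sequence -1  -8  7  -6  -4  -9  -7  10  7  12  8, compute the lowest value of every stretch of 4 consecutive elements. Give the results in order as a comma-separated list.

-8, -8, -9, -9, -9, -9, -7, 7

Sliding a size-4 window across the 11 values:
-1 -8 7 -6 → min -8
-8 7 -6 -4 → min -8
7 -6 -4 -9 → min -9
-6 -4 -9 -7 → min -9
-4 -9 -7 10 → min -9
-9 -7 10 7 → min -9
-7 10 7 12 → min -7
10 7 12 8 → min 7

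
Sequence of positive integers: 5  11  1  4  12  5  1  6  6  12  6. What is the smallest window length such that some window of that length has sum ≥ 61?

Extend right; whenever the sum reaches 61, record the length and shrink from the left:
add 5: running sum 5 < 61
add 11: running sum 16 < 61
add 1: running sum 17 < 61
add 4: running sum 21 < 61
add 12: running sum 33 < 61
add 5: running sum 38 < 61
add 1: running sum 39 < 61
add 6: running sum 45 < 61
add 6: running sum 51 < 61
end 9: [5, 11, 1, 4, 12, 5, 1, 6, 6, 12] sum 63, len 10
end 10: [11, 1, 4, 12, 5, 1, 6, 6, 12, 6] sum 64, len 10
Shortest qualifying length: 10.

10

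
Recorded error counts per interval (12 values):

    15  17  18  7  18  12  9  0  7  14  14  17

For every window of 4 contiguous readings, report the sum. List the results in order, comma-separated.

57, 60, 55, 46, 39, 28, 30, 35, 52

Sliding a size-4 window across the 12 values:
(15, 17, 18, 7) → sum 57
(17, 18, 7, 18) → sum 60
(18, 7, 18, 12) → sum 55
(7, 18, 12, 9) → sum 46
(18, 12, 9, 0) → sum 39
(12, 9, 0, 7) → sum 28
(9, 0, 7, 14) → sum 30
(0, 7, 14, 14) → sum 35
(7, 14, 14, 17) → sum 52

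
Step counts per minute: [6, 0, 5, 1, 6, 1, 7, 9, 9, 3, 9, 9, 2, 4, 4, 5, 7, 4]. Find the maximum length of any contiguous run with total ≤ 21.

6

Extend to the right; shrink from the left whenever the sum exceeds 21:
add 6: [6] sum 6, len 1
add 0: [6, 0] sum 6, len 2
add 5: [6, 0, 5] sum 11, len 3
add 1: [6, 0, 5, 1] sum 12, len 4
add 6: [6, 0, 5, 1, 6] sum 18, len 5
add 1: [6, 0, 5, 1, 6, 1] sum 19, len 6
add 7: [0, 5, 1, 6, 1, 7] sum 20, len 6
add 9: [1, 7, 9] sum 17, len 3
add 9: [9, 9] sum 18, len 2
add 3: [9, 9, 3] sum 21, len 3
add 9: [9, 3, 9] sum 21, len 3
add 9: [3, 9, 9] sum 21, len 3
add 2: [9, 9, 2] sum 20, len 3
add 4: [9, 2, 4] sum 15, len 3
add 4: [9, 2, 4, 4] sum 19, len 4
add 5: [2, 4, 4, 5] sum 15, len 4
add 7: [4, 4, 5, 7] sum 20, len 4
add 4: [4, 5, 7, 4] sum 20, len 4
Longest length seen: 6.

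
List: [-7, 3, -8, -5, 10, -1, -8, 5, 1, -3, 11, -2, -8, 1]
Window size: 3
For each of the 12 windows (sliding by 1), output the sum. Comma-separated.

[-7, 3, -8] → sum -12
[3, -8, -5] → sum -10
[-8, -5, 10] → sum -3
[-5, 10, -1] → sum 4
[10, -1, -8] → sum 1
[-1, -8, 5] → sum -4
[-8, 5, 1] → sum -2
[5, 1, -3] → sum 3
[1, -3, 11] → sum 9
[-3, 11, -2] → sum 6
[11, -2, -8] → sum 1
[-2, -8, 1] → sum -9

-12, -10, -3, 4, 1, -4, -2, 3, 9, 6, 1, -9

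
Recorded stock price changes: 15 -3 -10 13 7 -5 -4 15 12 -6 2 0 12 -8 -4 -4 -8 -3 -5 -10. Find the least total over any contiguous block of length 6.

[15, -3, -10, 13, 7, -5] → sum 17
[-3, -10, 13, 7, -5, -4] → sum -2
[-10, 13, 7, -5, -4, 15] → sum 16
[13, 7, -5, -4, 15, 12] → sum 38
[7, -5, -4, 15, 12, -6] → sum 19
[-5, -4, 15, 12, -6, 2] → sum 14
[-4, 15, 12, -6, 2, 0] → sum 19
[15, 12, -6, 2, 0, 12] → sum 35
[12, -6, 2, 0, 12, -8] → sum 12
[-6, 2, 0, 12, -8, -4] → sum -4
[2, 0, 12, -8, -4, -4] → sum -2
[0, 12, -8, -4, -4, -8] → sum -12
[12, -8, -4, -4, -8, -3] → sum -15
[-8, -4, -4, -8, -3, -5] → sum -32
[-4, -4, -8, -3, -5, -10] → sum -34
Least of these is -34.

-34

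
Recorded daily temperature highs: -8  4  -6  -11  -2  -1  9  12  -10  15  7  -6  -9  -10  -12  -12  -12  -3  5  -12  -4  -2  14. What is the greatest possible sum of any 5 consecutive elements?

33

(-8, 4, -6, -11, -2) → sum -23
(4, -6, -11, -2, -1) → sum -16
(-6, -11, -2, -1, 9) → sum -11
(-11, -2, -1, 9, 12) → sum 7
(-2, -1, 9, 12, -10) → sum 8
(-1, 9, 12, -10, 15) → sum 25
(9, 12, -10, 15, 7) → sum 33
(12, -10, 15, 7, -6) → sum 18
(-10, 15, 7, -6, -9) → sum -3
(15, 7, -6, -9, -10) → sum -3
(7, -6, -9, -10, -12) → sum -30
(-6, -9, -10, -12, -12) → sum -49
(-9, -10, -12, -12, -12) → sum -55
(-10, -12, -12, -12, -3) → sum -49
(-12, -12, -12, -3, 5) → sum -34
(-12, -12, -3, 5, -12) → sum -34
(-12, -3, 5, -12, -4) → sum -26
(-3, 5, -12, -4, -2) → sum -16
(5, -12, -4, -2, 14) → sum 1
Greatest of these is 33.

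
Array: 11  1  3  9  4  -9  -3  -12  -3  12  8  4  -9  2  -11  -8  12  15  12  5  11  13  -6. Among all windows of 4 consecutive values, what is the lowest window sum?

(11, 1, 3, 9) → sum 24
(1, 3, 9, 4) → sum 17
(3, 9, 4, -9) → sum 7
(9, 4, -9, -3) → sum 1
(4, -9, -3, -12) → sum -20
(-9, -3, -12, -3) → sum -27
(-3, -12, -3, 12) → sum -6
(-12, -3, 12, 8) → sum 5
(-3, 12, 8, 4) → sum 21
(12, 8, 4, -9) → sum 15
(8, 4, -9, 2) → sum 5
(4, -9, 2, -11) → sum -14
(-9, 2, -11, -8) → sum -26
(2, -11, -8, 12) → sum -5
(-11, -8, 12, 15) → sum 8
(-8, 12, 15, 12) → sum 31
(12, 15, 12, 5) → sum 44
(15, 12, 5, 11) → sum 43
(12, 5, 11, 13) → sum 41
(5, 11, 13, -6) → sum 23
Lowest of these is -27.

-27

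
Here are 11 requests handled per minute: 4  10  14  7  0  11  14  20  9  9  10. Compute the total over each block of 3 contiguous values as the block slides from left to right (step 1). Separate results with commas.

4 10 14 → sum 28
10 14 7 → sum 31
14 7 0 → sum 21
7 0 11 → sum 18
0 11 14 → sum 25
11 14 20 → sum 45
14 20 9 → sum 43
20 9 9 → sum 38
9 9 10 → sum 28

28, 31, 21, 18, 25, 45, 43, 38, 28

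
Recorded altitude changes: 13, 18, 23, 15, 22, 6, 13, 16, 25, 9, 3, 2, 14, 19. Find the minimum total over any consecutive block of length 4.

28

[13, 18, 23, 15] → sum 69
[18, 23, 15, 22] → sum 78
[23, 15, 22, 6] → sum 66
[15, 22, 6, 13] → sum 56
[22, 6, 13, 16] → sum 57
[6, 13, 16, 25] → sum 60
[13, 16, 25, 9] → sum 63
[16, 25, 9, 3] → sum 53
[25, 9, 3, 2] → sum 39
[9, 3, 2, 14] → sum 28
[3, 2, 14, 19] → sum 38
Minimum of these is 28.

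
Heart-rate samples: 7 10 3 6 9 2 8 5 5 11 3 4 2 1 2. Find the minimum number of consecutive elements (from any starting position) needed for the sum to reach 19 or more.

3

Extend right; whenever the sum reaches 19, record the length and shrink from the left:
add 7: running sum 7 < 19
add 10: running sum 17 < 19
end 2: [7, 10, 3] sum 20, len 3
end 3: [10, 3, 6] sum 19, len 3
end 4: [10, 3, 6, 9] sum 28, len 4
end 5: [3, 6, 9, 2] sum 20, len 4
end 6: [9, 2, 8] sum 19, len 3
end 7: [9, 2, 8, 5] sum 24, len 4
end 8: [2, 8, 5, 5] sum 20, len 4
end 9: [5, 5, 11] sum 21, len 3
end 10: [5, 11, 3] sum 19, len 3
end 11: [5, 11, 3, 4] sum 23, len 4
end 12: [11, 3, 4, 2] sum 20, len 4
end 13: [11, 3, 4, 2, 1] sum 21, len 5
end 14: [11, 3, 4, 2, 1, 2] sum 23, len 6
Shortest qualifying length: 3.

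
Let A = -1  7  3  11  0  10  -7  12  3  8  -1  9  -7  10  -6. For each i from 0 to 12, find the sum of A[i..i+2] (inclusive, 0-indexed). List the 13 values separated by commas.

9, 21, 14, 21, 3, 15, 8, 23, 10, 16, 1, 12, -3

Sliding a size-3 window across the 15 values:
(-1, 7, 3) → sum 9
(7, 3, 11) → sum 21
(3, 11, 0) → sum 14
(11, 0, 10) → sum 21
(0, 10, -7) → sum 3
(10, -7, 12) → sum 15
(-7, 12, 3) → sum 8
(12, 3, 8) → sum 23
(3, 8, -1) → sum 10
(8, -1, 9) → sum 16
(-1, 9, -7) → sum 1
(9, -7, 10) → sum 12
(-7, 10, -6) → sum -3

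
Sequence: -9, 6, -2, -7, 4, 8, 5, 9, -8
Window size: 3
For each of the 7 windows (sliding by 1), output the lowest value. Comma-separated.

-9, -7, -7, -7, 4, 5, -8

-9 6 -2 → min -9
6 -2 -7 → min -7
-2 -7 4 → min -7
-7 4 8 → min -7
4 8 5 → min 4
8 5 9 → min 5
5 9 -8 → min -8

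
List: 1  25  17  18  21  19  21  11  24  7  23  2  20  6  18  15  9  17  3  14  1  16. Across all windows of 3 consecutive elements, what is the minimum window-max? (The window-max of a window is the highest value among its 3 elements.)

14

[1, 25, 17] → max 25
[25, 17, 18] → max 25
[17, 18, 21] → max 21
[18, 21, 19] → max 21
[21, 19, 21] → max 21
[19, 21, 11] → max 21
[21, 11, 24] → max 24
[11, 24, 7] → max 24
[24, 7, 23] → max 24
[7, 23, 2] → max 23
[23, 2, 20] → max 23
[2, 20, 6] → max 20
[20, 6, 18] → max 20
[6, 18, 15] → max 18
[18, 15, 9] → max 18
[15, 9, 17] → max 17
[9, 17, 3] → max 17
[17, 3, 14] → max 17
[3, 14, 1] → max 14
[14, 1, 16] → max 16
Minimum of these is 14.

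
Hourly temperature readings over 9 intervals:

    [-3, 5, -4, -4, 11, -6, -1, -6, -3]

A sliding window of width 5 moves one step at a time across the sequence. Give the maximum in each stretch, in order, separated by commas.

11, 11, 11, 11, 11

[-3, 5, -4, -4, 11] → max 11
[5, -4, -4, 11, -6] → max 11
[-4, -4, 11, -6, -1] → max 11
[-4, 11, -6, -1, -6] → max 11
[11, -6, -1, -6, -3] → max 11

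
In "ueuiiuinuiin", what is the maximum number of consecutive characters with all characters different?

add u: [u] len 1
add e: [u, e] len 2
add u (repeat u, move left end past it): [e, u] len 2
add i: [e, u, i] len 3
add i (repeat i, move left end past it): [i] len 1
add u: [i, u] len 2
add i (repeat i, move left end past it): [u, i] len 2
add n: [u, i, n] len 3
add u (repeat u, move left end past it): [i, n, u] len 3
add i (repeat i, move left end past it): [n, u, i] len 3
add i (repeat i, move left end past it): [i] len 1
add n: [i, n] len 2
Longest all-distinct length: 3.

3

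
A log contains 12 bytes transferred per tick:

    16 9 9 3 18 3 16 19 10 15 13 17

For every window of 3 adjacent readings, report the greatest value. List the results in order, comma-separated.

16, 9, 18, 18, 18, 19, 19, 19, 15, 17

[16, 9, 9] → max 16
[9, 9, 3] → max 9
[9, 3, 18] → max 18
[3, 18, 3] → max 18
[18, 3, 16] → max 18
[3, 16, 19] → max 19
[16, 19, 10] → max 19
[19, 10, 15] → max 19
[10, 15, 13] → max 15
[15, 13, 17] → max 17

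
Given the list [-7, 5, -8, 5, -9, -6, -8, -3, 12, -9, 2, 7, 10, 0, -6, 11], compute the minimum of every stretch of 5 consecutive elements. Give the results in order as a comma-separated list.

-9, -9, -9, -9, -9, -9, -9, -9, -9, -9, -6, -6

Sliding a size-5 window across the 16 values:
[-7, 5, -8, 5, -9] → min -9
[5, -8, 5, -9, -6] → min -9
[-8, 5, -9, -6, -8] → min -9
[5, -9, -6, -8, -3] → min -9
[-9, -6, -8, -3, 12] → min -9
[-6, -8, -3, 12, -9] → min -9
[-8, -3, 12, -9, 2] → min -9
[-3, 12, -9, 2, 7] → min -9
[12, -9, 2, 7, 10] → min -9
[-9, 2, 7, 10, 0] → min -9
[2, 7, 10, 0, -6] → min -6
[7, 10, 0, -6, 11] → min -6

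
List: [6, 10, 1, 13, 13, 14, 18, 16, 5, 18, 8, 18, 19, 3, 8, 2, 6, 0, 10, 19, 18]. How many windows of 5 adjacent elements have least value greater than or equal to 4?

[6, 10, 1, 13, 13] → min 1
[10, 1, 13, 13, 14] → min 1
[1, 13, 13, 14, 18] → min 1
[13, 13, 14, 18, 16] → min 13  ≥ 4 ✓
[13, 14, 18, 16, 5] → min 5  ≥ 4 ✓
[14, 18, 16, 5, 18] → min 5  ≥ 4 ✓
[18, 16, 5, 18, 8] → min 5  ≥ 4 ✓
[16, 5, 18, 8, 18] → min 5  ≥ 4 ✓
[5, 18, 8, 18, 19] → min 5  ≥ 4 ✓
[18, 8, 18, 19, 3] → min 3
[8, 18, 19, 3, 8] → min 3
[18, 19, 3, 8, 2] → min 2
[19, 3, 8, 2, 6] → min 2
[3, 8, 2, 6, 0] → min 0
[8, 2, 6, 0, 10] → min 0
[2, 6, 0, 10, 19] → min 0
[6, 0, 10, 19, 18] → min 0
6 windows satisfy the condition.

6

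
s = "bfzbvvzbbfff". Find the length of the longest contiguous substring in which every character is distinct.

[b] len 1
[b, f] len 2
[b, f, z] len 3
[f, z, b] len 3
[f, z, b, v] len 4
[v] len 1
[v, z] len 2
[v, z, b] len 3
[b] len 1
[b, f] len 2
[f] len 1
[f] len 1
Longest all-distinct length: 4.

4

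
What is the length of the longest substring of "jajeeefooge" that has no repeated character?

add j: [j] len 1
add a: [j, a] len 2
add j (repeat j, move left end past it): [a, j] len 2
add e: [a, j, e] len 3
add e (repeat e, move left end past it): [e] len 1
add e (repeat e, move left end past it): [e] len 1
add f: [e, f] len 2
add o: [e, f, o] len 3
add o (repeat o, move left end past it): [o] len 1
add g: [o, g] len 2
add e: [o, g, e] len 3
Longest all-distinct length: 3.

3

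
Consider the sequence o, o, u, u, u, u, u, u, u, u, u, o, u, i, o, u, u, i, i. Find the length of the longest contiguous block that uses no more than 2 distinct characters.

13

add o: window [o] (1 distinct), len 1
add o: window [o, o] (1 distinct), len 2
add u: window [o, o, u] (2 distinct), len 3
add u: window [o, o, u, u] (2 distinct), len 4
add u: window [o, o, u, u, u] (2 distinct), len 5
add u: window [o, o, u, u, u, u] (2 distinct), len 6
add u: window [o, o, u, u, u, u, u] (2 distinct), len 7
add u: window [o, o, u, u, u, u, u, u] (2 distinct), len 8
add u: window [o, o, u, u, u, u, u, u, u] (2 distinct), len 9
add u: window [o, o, u, u, u, u, u, u, u, u] (2 distinct), len 10
add u: window [o, o, u, u, u, u, u, u, u, u, u] (2 distinct), len 11
add o: window [o, o, u, u, u, u, u, u, u, u, u, o] (2 distinct), len 12
add u: window [o, o, u, u, u, u, u, u, u, u, u, o, u] (2 distinct), len 13
add i: window [u, i] (2 distinct), len 2
add o: window [i, o] (2 distinct), len 2
add u: window [o, u] (2 distinct), len 2
add u: window [o, u, u] (2 distinct), len 3
add i: window [u, u, i] (2 distinct), len 3
add i: window [u, u, i, i] (2 distinct), len 4
Longest length with ≤2 distinct: 13.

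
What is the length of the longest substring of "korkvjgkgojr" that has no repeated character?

6

add k: [k] len 1
add o: [k, o] len 2
add r: [k, o, r] len 3
add k (repeat k, move left end past it): [o, r, k] len 3
add v: [o, r, k, v] len 4
add j: [o, r, k, v, j] len 5
add g: [o, r, k, v, j, g] len 6
add k (repeat k, move left end past it): [v, j, g, k] len 4
add g (repeat g, move left end past it): [k, g] len 2
add o: [k, g, o] len 3
add j: [k, g, o, j] len 4
add r: [k, g, o, j, r] len 5
Longest all-distinct length: 6.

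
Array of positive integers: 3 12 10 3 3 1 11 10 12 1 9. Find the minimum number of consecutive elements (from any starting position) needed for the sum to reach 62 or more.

add 3: running sum 3 < 62
add 12: running sum 15 < 62
add 10: running sum 25 < 62
add 3: running sum 28 < 62
add 3: running sum 31 < 62
add 1: running sum 32 < 62
add 11: running sum 43 < 62
add 10: running sum 53 < 62
end 8: [12, 10, 3, 3, 1, 11, 10, 12] sum 62, len 8
end 9: [12, 10, 3, 3, 1, 11, 10, 12, 1] sum 63, len 9
end 10: [12, 10, 3, 3, 1, 11, 10, 12, 1, 9] sum 72, len 10
Shortest qualifying length: 8.

8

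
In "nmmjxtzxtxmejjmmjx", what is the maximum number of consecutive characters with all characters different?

add n: [n] len 1
add m: [n, m] len 2
add m (repeat m, move left end past it): [m] len 1
add j: [m, j] len 2
add x: [m, j, x] len 3
add t: [m, j, x, t] len 4
add z: [m, j, x, t, z] len 5
add x (repeat x, move left end past it): [t, z, x] len 3
add t (repeat t, move left end past it): [z, x, t] len 3
add x (repeat x, move left end past it): [t, x] len 2
add m: [t, x, m] len 3
add e: [t, x, m, e] len 4
add j: [t, x, m, e, j] len 5
add j (repeat j, move left end past it): [j] len 1
add m: [j, m] len 2
add m (repeat m, move left end past it): [m] len 1
add j: [m, j] len 2
add x: [m, j, x] len 3
Longest all-distinct length: 5.

5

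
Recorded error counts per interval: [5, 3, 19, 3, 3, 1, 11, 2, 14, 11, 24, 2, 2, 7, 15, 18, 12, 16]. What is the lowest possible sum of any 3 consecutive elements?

7

5 3 19 → sum 27
3 19 3 → sum 25
19 3 3 → sum 25
3 3 1 → sum 7
3 1 11 → sum 15
1 11 2 → sum 14
11 2 14 → sum 27
2 14 11 → sum 27
14 11 24 → sum 49
11 24 2 → sum 37
24 2 2 → sum 28
2 2 7 → sum 11
2 7 15 → sum 24
7 15 18 → sum 40
15 18 12 → sum 45
18 12 16 → sum 46
Lowest of these is 7.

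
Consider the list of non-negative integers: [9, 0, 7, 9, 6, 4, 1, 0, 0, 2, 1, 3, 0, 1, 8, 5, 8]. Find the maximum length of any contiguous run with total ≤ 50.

[9] sum 9 len 1
[9, 0] sum 9 len 2
[9, 0, 7] sum 16 len 3
[9, 0, 7, 9] sum 25 len 4
[9, 0, 7, 9, 6] sum 31 len 5
[9, 0, 7, 9, 6, 4] sum 35 len 6
[9, 0, 7, 9, 6, 4, 1] sum 36 len 7
[9, 0, 7, 9, 6, 4, 1, 0] sum 36 len 8
[9, 0, 7, 9, 6, 4, 1, 0, 0] sum 36 len 9
[9, 0, 7, 9, 6, 4, 1, 0, 0, 2] sum 38 len 10
[9, 0, 7, 9, 6, 4, 1, 0, 0, 2, 1] sum 39 len 11
[9, 0, 7, 9, 6, 4, 1, 0, 0, 2, 1, 3] sum 42 len 12
[9, 0, 7, 9, 6, 4, 1, 0, 0, 2, 1, 3, 0] sum 42 len 13
[9, 0, 7, 9, 6, 4, 1, 0, 0, 2, 1, 3, 0, 1] sum 43 len 14
[0, 7, 9, 6, 4, 1, 0, 0, 2, 1, 3, 0, 1, 8] sum 42 len 14
[0, 7, 9, 6, 4, 1, 0, 0, 2, 1, 3, 0, 1, 8, 5] sum 47 len 15
[9, 6, 4, 1, 0, 0, 2, 1, 3, 0, 1, 8, 5, 8] sum 48 len 14
Longest length seen: 15.

15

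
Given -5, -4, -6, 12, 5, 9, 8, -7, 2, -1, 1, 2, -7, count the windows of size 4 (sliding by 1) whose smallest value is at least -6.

5

[-5, -4, -6, 12] → min -6  ≥ -6 ✓
[-4, -6, 12, 5] → min -6  ≥ -6 ✓
[-6, 12, 5, 9] → min -6  ≥ -6 ✓
[12, 5, 9, 8] → min 5  ≥ -6 ✓
[5, 9, 8, -7] → min -7
[9, 8, -7, 2] → min -7
[8, -7, 2, -1] → min -7
[-7, 2, -1, 1] → min -7
[2, -1, 1, 2] → min -1  ≥ -6 ✓
[-1, 1, 2, -7] → min -7
5 windows satisfy the condition.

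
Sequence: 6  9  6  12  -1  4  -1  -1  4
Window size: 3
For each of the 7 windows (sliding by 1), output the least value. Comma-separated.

6, 6, -1, -1, -1, -1, -1

(6, 9, 6) → min 6
(9, 6, 12) → min 6
(6, 12, -1) → min -1
(12, -1, 4) → min -1
(-1, 4, -1) → min -1
(4, -1, -1) → min -1
(-1, -1, 4) → min -1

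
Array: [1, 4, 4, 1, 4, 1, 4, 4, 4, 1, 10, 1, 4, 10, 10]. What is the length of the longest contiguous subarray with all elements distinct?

add 1: [1] len 1
add 4: [1, 4] len 2
add 4 (repeat 4, move left end past it): [4] len 1
add 1: [4, 1] len 2
add 4 (repeat 4, move left end past it): [1, 4] len 2
add 1 (repeat 1, move left end past it): [4, 1] len 2
add 4 (repeat 4, move left end past it): [1, 4] len 2
add 4 (repeat 4, move left end past it): [4] len 1
add 4 (repeat 4, move left end past it): [4] len 1
add 1: [4, 1] len 2
add 10: [4, 1, 10] len 3
add 1 (repeat 1, move left end past it): [10, 1] len 2
add 4: [10, 1, 4] len 3
add 10 (repeat 10, move left end past it): [1, 4, 10] len 3
add 10 (repeat 10, move left end past it): [10] len 1
Longest all-distinct length: 3.

3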